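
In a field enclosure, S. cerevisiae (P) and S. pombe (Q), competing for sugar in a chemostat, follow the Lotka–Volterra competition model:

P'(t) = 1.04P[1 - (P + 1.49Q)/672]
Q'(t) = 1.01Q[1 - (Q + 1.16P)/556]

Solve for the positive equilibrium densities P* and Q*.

P* ≈ 215, Q* ≈ 307

Setting both brackets to zero gives the nullclines P + 1.49Q = 672 and 1.16P + Q = 556.
Substituting Q = 556 - 1.16P into the first: P(1 - 1.49·1.16) = 672 - 1.49·556.
So P* = -156/-0.728 = 215, and then Q* = 556 - 1.16·215 = 307.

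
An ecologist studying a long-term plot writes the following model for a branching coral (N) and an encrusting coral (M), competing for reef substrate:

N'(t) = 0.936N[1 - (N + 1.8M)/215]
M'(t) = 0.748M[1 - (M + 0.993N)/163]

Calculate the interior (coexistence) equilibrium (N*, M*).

Setting both brackets to zero gives the nullclines N + 1.8M = 215 and 0.993N + M = 163.
Substituting M = 163 - 0.993N into the first: N(1 - 1.8·0.993) = 215 - 1.8·163.
So N* = -78.4/-0.787 = 99.6, and then M* = 163 - 0.993·99.6 = 64.1.

N* ≈ 99.6, M* ≈ 64.1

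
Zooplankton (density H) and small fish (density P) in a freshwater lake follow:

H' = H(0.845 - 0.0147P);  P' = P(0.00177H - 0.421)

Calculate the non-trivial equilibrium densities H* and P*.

Set dP/dt = 0 with P > 0: 0.00177H - 0.421 = 0, so H* = 0.421/0.00177 = 238.
Set dH/dt = 0 with H > 0: 0.845 - 0.0147P = 0, so P* = 0.845/0.0147 = 57.5.

H* ≈ 238, P* ≈ 57.5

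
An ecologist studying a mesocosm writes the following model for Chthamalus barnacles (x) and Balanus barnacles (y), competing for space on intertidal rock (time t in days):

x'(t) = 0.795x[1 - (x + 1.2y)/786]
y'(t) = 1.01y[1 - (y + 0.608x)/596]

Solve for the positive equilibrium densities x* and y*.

Setting both brackets to zero gives the nullclines x + 1.2y = 786 and 0.608x + y = 596.
Substituting y = 596 - 0.608x into the first: x(1 - 1.2·0.608) = 786 - 1.2·596.
So x* = 70.8/0.27 = 262, and then y* = 596 - 0.608·262 = 437.

x* ≈ 262, y* ≈ 437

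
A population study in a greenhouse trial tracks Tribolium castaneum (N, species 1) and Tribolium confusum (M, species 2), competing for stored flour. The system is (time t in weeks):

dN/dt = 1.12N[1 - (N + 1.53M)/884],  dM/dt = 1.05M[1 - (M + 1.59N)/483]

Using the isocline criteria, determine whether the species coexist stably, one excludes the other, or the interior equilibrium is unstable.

species 1 excludes species 2

Compare the nullcline intercepts: K1/α12 = 884/1.53 = 578 > K2 = 483; K2/α21 = 483/1.59 = 304 < K1 = 884.
Since the inequalities point opposite ways, species 1 can invade but species 2 cannot.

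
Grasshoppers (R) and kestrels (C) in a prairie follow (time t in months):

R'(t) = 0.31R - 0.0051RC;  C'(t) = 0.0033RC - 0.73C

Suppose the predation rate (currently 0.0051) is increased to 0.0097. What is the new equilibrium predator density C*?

At the interior fixed point, setting dR/dt = 0 with R > 0 fixes C* = (prey growth rate)/(RC coefficient) — independent of the other coefficients.
With the change, C* = 0.31/0.0097 = 32; it falls from 60.8.

C* ≈ 32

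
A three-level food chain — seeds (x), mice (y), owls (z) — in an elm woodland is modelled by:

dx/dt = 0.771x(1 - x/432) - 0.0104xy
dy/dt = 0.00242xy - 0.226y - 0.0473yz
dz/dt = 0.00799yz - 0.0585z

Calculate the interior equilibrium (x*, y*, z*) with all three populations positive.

From dz/dt = 0: 0.00799y* = 0.0585, so y* = 7.32.
From dx/dt = 0: 0.771(1 - x*/432) = 0.0104·7.32, giving x* = 432·(1 - 0.0988) = 389.
From dy/dt = 0: 0.00242·389 - 0.226 = 0.0473z*, so z* = 0.716/0.0473 = 15.1.

x* ≈ 389, y* ≈ 7.32, z* ≈ 15.1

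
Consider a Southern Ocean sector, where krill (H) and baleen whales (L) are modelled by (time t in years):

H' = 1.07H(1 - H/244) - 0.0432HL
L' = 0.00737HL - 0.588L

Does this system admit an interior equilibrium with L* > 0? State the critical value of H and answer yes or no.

The predator equation gives dL/dt > 0 only when H > 0.588/0.00737 = 79.8.
Without the predator, H → K = 244. Since 244 > 79.8, the predator can invade and persist.

Threshold H = 79.8; K > 79.8, so yes, the predator persists.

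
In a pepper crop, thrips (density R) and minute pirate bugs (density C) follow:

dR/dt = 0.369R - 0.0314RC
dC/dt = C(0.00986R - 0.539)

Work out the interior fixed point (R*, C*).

Set dC/dt = 0 with C > 0: 0.00986R - 0.539 = 0, so R* = 0.539/0.00986 = 54.7.
Set dR/dt = 0 with R > 0: 0.369 - 0.0314C = 0, so C* = 0.369/0.0314 = 11.8.

R* ≈ 54.7, C* ≈ 11.8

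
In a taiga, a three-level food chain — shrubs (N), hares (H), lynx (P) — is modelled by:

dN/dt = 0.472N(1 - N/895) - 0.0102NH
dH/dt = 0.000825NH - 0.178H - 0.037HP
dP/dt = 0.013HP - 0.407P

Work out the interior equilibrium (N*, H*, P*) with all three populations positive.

N* ≈ 289, H* ≈ 31.3, P* ≈ 1.64

From dP/dt = 0: 0.013H* = 0.407, so H* = 31.3.
From dN/dt = 0: 0.472(1 - N*/895) = 0.0102·31.3, giving N* = 895·(1 - 0.677) = 289.
From dH/dt = 0: 0.000825·289 - 0.178 = 0.037P*, so P* = 0.0608/0.037 = 1.64.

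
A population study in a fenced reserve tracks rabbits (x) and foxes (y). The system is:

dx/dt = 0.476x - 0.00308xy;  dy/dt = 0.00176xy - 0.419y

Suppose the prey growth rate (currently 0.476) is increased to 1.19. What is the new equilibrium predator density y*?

y* ≈ 386

At the interior fixed point, setting dx/dt = 0 with x > 0 fixes y* = (prey growth rate)/(xy coefficient) — independent of the other coefficients.
With the change, y* = 1.19/0.00308 = 386; it rises from 155.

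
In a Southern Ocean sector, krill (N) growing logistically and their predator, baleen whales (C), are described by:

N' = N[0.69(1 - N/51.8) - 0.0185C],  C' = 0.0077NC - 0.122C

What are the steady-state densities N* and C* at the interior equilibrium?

N* ≈ 15.8, C* ≈ 25.9

From dC/dt = 0 with C > 0: 0.0077N* = 0.122, so N* = 15.8.
Substitute into dN/dt = 0: 0.69(1 - 15.8/51.8) = 0.0185C*.
The bracket is 0.694, giving C* = 0.479/0.0185 = 25.9.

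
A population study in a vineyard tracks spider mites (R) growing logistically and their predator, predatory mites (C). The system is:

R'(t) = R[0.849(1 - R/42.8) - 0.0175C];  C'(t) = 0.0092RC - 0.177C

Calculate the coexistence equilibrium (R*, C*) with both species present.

R* ≈ 19.2, C* ≈ 26.7

From dC/dt = 0 with C > 0: 0.0092R* = 0.177, so R* = 19.2.
Substitute into dR/dt = 0: 0.849(1 - 19.2/42.8) = 0.0175C*.
The bracket is 0.55, giving C* = 0.467/0.0175 = 26.7.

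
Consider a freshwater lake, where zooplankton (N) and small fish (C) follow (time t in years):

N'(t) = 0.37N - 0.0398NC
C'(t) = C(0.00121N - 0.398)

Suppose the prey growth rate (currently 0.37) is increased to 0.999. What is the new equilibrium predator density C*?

At the interior fixed point, setting dN/dt = 0 with N > 0 fixes C* = (prey growth rate)/(NC coefficient) — independent of the other coefficients.
With the change, C* = 0.999/0.0398 = 25.1; it rises from 9.3.

C* ≈ 25.1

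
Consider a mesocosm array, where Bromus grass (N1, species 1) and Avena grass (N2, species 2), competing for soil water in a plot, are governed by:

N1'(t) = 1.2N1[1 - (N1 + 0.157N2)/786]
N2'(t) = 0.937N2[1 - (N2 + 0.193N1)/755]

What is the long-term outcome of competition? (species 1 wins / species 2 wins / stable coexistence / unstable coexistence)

stable coexistence

Compare the nullcline intercepts: K1/α12 = 786/0.157 = 5010 > K2 = 755; K2/α21 = 755/0.193 = 3910 > K1 = 786.
Since both inequalities hold, each species can invade when rare, so the interior equilibrium is stable.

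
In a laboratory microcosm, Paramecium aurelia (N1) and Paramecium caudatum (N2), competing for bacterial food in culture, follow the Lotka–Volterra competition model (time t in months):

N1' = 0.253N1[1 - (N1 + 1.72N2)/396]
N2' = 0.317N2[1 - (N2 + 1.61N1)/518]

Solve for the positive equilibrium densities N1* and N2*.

N1* ≈ 280, N2* ≈ 67.6

Setting both brackets to zero gives the nullclines N1 + 1.72N2 = 396 and 1.61N1 + N2 = 518.
Substituting N2 = 518 - 1.61N1 into the first: N1(1 - 1.72·1.61) = 396 - 1.72·518.
So N1* = -495/-1.77 = 280, and then N2* = 518 - 1.61·280 = 67.6.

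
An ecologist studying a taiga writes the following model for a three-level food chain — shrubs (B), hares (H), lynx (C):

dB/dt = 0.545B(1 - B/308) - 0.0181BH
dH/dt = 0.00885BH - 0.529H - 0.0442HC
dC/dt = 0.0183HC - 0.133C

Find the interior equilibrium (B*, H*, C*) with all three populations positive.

From dC/dt = 0: 0.0183H* = 0.133, so H* = 7.27.
From dB/dt = 0: 0.545(1 - B*/308) = 0.0181·7.27, giving B* = 308·(1 - 0.241) = 234.
From dH/dt = 0: 0.00885·234 - 0.529 = 0.0442C*, so C* = 1.54/0.0442 = 34.8.

B* ≈ 234, H* ≈ 7.27, C* ≈ 34.8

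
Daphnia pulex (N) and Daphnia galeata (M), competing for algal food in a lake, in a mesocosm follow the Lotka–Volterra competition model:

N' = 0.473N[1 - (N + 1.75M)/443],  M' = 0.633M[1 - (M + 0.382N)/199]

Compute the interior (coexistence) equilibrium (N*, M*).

Setting both brackets to zero gives the nullclines N + 1.75M = 443 and 0.382N + M = 199.
Substituting M = 199 - 0.382N into the first: N(1 - 1.75·0.382) = 443 - 1.75·199.
So N* = 94.8/0.332 = 286, and then M* = 199 - 0.382·286 = 89.8.

N* ≈ 286, M* ≈ 89.8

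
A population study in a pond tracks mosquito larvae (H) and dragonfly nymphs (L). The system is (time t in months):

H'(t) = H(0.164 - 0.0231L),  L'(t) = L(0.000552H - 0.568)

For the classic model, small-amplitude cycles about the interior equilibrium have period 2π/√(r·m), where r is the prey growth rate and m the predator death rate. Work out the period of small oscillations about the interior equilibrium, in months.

T ≈ 20.6 months

Here r = 0.164 and m = 0.568, so r·m = 0.0932.
ω = √0.0932 = 0.305 per month, hence T = 2π/ω ≈ 20.6 months.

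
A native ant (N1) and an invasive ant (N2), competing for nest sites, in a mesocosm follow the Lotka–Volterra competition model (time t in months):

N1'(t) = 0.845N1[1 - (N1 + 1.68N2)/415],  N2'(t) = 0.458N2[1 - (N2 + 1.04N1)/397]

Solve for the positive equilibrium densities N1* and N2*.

Setting both brackets to zero gives the nullclines N1 + 1.68N2 = 415 and 1.04N1 + N2 = 397.
Substituting N2 = 397 - 1.04N1 into the first: N1(1 - 1.68·1.04) = 415 - 1.68·397.
So N1* = -252/-0.747 = 337, and then N2* = 397 - 1.04·337 = 46.3.

N1* ≈ 337, N2* ≈ 46.3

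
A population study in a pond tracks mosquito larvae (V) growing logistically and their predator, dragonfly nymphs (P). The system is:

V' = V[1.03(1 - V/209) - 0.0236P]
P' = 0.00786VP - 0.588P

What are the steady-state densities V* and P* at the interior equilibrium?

From dP/dt = 0 with P > 0: 0.00786V* = 0.588, so V* = 74.8.
Substitute into dV/dt = 0: 1.03(1 - 74.8/209) = 0.0236P*.
The bracket is 0.642, giving P* = 0.661/0.0236 = 28.

V* ≈ 74.8, P* ≈ 28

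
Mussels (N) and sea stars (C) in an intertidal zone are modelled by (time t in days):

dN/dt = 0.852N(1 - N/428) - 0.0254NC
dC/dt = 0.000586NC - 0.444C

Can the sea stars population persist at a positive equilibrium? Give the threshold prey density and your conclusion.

Threshold N = 758; K < 758, so no, the predator goes extinct.

The predator equation gives dC/dt > 0 only when N > 0.444/0.000586 = 758.
Without the predator, N → K = 428. Since 428 < 758, the predator cannot invade.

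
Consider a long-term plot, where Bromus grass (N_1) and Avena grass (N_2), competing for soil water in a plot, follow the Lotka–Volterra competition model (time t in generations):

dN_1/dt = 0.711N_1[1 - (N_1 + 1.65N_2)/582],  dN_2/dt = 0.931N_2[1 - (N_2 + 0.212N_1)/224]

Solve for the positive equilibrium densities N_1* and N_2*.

Setting both brackets to zero gives the nullclines N_1 + 1.65N_2 = 582 and 0.212N_1 + N_2 = 224.
Substituting N_2 = 224 - 0.212N_1 into the first: N_1(1 - 1.65·0.212) = 582 - 1.65·224.
So N_1* = 212/0.65 = 327, and then N_2* = 224 - 0.212·327 = 155.

N_1* ≈ 327, N_2* ≈ 155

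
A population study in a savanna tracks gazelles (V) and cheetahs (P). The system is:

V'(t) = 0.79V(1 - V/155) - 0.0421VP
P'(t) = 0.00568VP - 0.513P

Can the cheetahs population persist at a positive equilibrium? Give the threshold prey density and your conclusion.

Threshold V = 90.3; K > 90.3, so yes, the predator persists.

The predator equation gives dP/dt > 0 only when V > 0.513/0.00568 = 90.3.
Without the predator, V → K = 155. Since 155 > 90.3, the predator can invade and persist.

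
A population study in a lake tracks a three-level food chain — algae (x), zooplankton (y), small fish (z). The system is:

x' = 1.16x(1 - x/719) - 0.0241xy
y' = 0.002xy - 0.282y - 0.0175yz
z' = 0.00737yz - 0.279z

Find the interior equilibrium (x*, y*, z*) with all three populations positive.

x* ≈ 154, y* ≈ 37.9, z* ≈ 1.43

From dz/dt = 0: 0.00737y* = 0.279, so y* = 37.9.
From dx/dt = 0: 1.16(1 - x*/719) = 0.0241·37.9, giving x* = 719·(1 - 0.786) = 154.
From dy/dt = 0: 0.002·154 - 0.282 = 0.0175z*, so z* = 0.025/0.0175 = 1.43.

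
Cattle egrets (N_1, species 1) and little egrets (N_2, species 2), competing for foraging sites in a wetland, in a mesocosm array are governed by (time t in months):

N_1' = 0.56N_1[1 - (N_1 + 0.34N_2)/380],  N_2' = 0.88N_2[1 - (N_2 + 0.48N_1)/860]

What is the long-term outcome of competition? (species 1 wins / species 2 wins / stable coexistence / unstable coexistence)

Compare the nullcline intercepts: K1/α12 = 380/0.34 = 1120 > K2 = 860; K2/α21 = 860/0.48 = 1790 > K1 = 380.
Since both inequalities hold, each species can invade when rare, so the interior equilibrium is stable.

stable coexistence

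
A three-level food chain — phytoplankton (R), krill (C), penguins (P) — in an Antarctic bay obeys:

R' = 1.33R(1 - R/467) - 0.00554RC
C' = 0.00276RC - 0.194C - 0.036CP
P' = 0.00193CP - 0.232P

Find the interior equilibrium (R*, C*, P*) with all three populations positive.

R* ≈ 233, C* ≈ 120, P* ≈ 12.5

From dP/dt = 0: 0.00193C* = 0.232, so C* = 120.
From dR/dt = 0: 1.33(1 - R*/467) = 0.00554·120, giving R* = 467·(1 - 0.501) = 233.
From dC/dt = 0: 0.00276·233 - 0.194 = 0.036P*, so P* = 0.45/0.036 = 12.5.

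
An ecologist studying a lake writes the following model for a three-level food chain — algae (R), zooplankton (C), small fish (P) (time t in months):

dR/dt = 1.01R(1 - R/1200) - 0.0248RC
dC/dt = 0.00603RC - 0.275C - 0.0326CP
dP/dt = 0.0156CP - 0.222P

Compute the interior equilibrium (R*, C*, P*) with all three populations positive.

R* ≈ 781, C* ≈ 14.2, P* ≈ 136

From dP/dt = 0: 0.0156C* = 0.222, so C* = 14.2.
From dR/dt = 0: 1.01(1 - R*/1200) = 0.0248·14.2, giving R* = 1200·(1 - 0.349) = 781.
From dC/dt = 0: 0.00603·781 - 0.275 = 0.0326P*, so P* = 4.43/0.0326 = 136.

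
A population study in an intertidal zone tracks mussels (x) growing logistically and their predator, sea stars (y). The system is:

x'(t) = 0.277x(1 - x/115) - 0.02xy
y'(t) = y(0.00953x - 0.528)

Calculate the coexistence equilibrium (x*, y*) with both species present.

From dy/dt = 0 with y > 0: 0.00953x* = 0.528, so x* = 55.4.
Substitute into dx/dt = 0: 0.277(1 - 55.4/115) = 0.02y*.
The bracket is 0.518, giving y* = 0.144/0.02 = 7.18.

x* ≈ 55.4, y* ≈ 7.18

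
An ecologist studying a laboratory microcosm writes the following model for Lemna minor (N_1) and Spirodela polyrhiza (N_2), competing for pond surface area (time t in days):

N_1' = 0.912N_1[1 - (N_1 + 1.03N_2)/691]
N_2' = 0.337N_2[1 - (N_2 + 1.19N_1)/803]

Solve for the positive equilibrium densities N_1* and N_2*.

Setting both brackets to zero gives the nullclines N_1 + 1.03N_2 = 691 and 1.19N_1 + N_2 = 803.
Substituting N_2 = 803 - 1.19N_1 into the first: N_1(1 - 1.03·1.19) = 691 - 1.03·803.
So N_1* = -136/-0.226 = 603, and then N_2* = 803 - 1.19·603 = 85.5.

N_1* ≈ 603, N_2* ≈ 85.5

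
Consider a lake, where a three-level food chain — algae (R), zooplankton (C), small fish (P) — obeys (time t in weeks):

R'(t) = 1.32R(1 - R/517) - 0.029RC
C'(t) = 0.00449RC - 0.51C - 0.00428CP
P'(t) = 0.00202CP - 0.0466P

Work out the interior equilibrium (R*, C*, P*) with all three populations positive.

From dP/dt = 0: 0.00202C* = 0.0466, so C* = 23.1.
From dR/dt = 0: 1.32(1 - R*/517) = 0.029·23.1, giving R* = 517·(1 - 0.507) = 255.
From dC/dt = 0: 0.00449·255 - 0.51 = 0.00428P*, so P* = 0.635/0.00428 = 148.

R* ≈ 255, C* ≈ 23.1, P* ≈ 148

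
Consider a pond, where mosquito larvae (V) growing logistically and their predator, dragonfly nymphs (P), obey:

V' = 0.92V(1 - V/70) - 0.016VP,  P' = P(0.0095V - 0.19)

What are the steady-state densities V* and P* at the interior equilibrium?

V* ≈ 20, P* ≈ 41.1

From dP/dt = 0 with P > 0: 0.0095V* = 0.19, so V* = 20.
Substitute into dV/dt = 0: 0.92(1 - 20/70) = 0.016P*.
The bracket is 0.714, giving P* = 0.657/0.016 = 41.1.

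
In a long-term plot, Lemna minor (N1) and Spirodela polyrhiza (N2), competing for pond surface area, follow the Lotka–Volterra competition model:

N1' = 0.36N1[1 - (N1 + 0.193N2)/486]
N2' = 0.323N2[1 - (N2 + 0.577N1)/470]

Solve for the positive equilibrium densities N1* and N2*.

N1* ≈ 445, N2* ≈ 213

Setting both brackets to zero gives the nullclines N1 + 0.193N2 = 486 and 0.577N1 + N2 = 470.
Substituting N2 = 470 - 0.577N1 into the first: N1(1 - 0.193·0.577) = 486 - 0.193·470.
So N1* = 395/0.889 = 445, and then N2* = 470 - 0.577·445 = 213.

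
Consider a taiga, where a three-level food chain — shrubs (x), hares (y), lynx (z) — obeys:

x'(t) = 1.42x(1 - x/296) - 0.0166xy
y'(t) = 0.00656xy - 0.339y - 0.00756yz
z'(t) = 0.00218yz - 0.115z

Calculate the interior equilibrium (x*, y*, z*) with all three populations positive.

From dz/dt = 0: 0.00218y* = 0.115, so y* = 52.8.
From dx/dt = 0: 1.42(1 - x*/296) = 0.0166·52.8, giving x* = 296·(1 - 0.617) = 113.
From dy/dt = 0: 0.00656·113 - 0.339 = 0.00756z*, so z* = 0.405/0.00756 = 53.6.

x* ≈ 113, y* ≈ 52.8, z* ≈ 53.6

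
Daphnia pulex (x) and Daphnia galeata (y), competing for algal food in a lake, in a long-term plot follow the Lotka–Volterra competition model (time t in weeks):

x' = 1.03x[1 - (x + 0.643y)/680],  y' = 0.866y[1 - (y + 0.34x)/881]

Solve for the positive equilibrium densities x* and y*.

Setting both brackets to zero gives the nullclines x + 0.643y = 680 and 0.34x + y = 881.
Substituting y = 881 - 0.34x into the first: x(1 - 0.643·0.34) = 680 - 0.643·881.
So x* = 114/0.781 = 145, and then y* = 881 - 0.34·145 = 832.

x* ≈ 145, y* ≈ 832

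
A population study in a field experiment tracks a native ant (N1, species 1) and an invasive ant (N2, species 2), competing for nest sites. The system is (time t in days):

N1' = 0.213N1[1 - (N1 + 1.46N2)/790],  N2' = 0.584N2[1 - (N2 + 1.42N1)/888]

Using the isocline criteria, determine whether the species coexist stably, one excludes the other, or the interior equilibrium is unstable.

Compare the nullcline intercepts: K1/α12 = 790/1.46 = 541 < K2 = 888; K2/α21 = 888/1.42 = 625 < K1 = 790.
Since both are reversed, neither can invade when rare; the interior point is a saddle.

unstable coexistence (outcome depends on initial conditions)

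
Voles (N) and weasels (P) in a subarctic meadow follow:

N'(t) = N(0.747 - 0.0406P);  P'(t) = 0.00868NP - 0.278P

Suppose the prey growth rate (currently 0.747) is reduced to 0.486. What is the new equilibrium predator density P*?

P* ≈ 12

At the interior fixed point, setting dN/dt = 0 with N > 0 fixes P* = (prey growth rate)/(NP coefficient) — independent of the other coefficients.
With the change, P* = 0.486/0.0406 = 12; it falls from 18.4.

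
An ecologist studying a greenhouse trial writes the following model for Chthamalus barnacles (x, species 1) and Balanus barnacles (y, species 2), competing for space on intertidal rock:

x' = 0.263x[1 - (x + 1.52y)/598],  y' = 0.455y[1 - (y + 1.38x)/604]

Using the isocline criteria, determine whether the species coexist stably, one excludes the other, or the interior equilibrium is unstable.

Compare the nullcline intercepts: K1/α12 = 598/1.52 = 393 < K2 = 604; K2/α21 = 604/1.38 = 438 < K1 = 598.
Since both are reversed, neither can invade when rare; the interior point is a saddle.

unstable coexistence (outcome depends on initial conditions)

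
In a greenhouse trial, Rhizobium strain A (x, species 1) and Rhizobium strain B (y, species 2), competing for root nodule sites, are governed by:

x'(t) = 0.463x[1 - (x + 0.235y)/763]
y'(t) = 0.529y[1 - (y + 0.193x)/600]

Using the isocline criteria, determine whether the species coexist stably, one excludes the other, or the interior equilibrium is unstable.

Compare the nullcline intercepts: K1/α12 = 763/0.235 = 3250 > K2 = 600; K2/α21 = 600/0.193 = 3110 > K1 = 763.
Since both inequalities hold, each species can invade when rare, so the interior equilibrium is stable.

stable coexistence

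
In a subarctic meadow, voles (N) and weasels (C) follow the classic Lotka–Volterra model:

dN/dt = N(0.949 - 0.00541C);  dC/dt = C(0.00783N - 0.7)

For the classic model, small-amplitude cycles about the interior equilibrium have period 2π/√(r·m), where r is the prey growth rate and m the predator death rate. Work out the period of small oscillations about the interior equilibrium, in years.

T ≈ 7.71 years

Here r = 0.949 and m = 0.7, so r·m = 0.664.
ω = √0.664 = 0.815 per year, hence T = 2π/ω ≈ 7.71 years.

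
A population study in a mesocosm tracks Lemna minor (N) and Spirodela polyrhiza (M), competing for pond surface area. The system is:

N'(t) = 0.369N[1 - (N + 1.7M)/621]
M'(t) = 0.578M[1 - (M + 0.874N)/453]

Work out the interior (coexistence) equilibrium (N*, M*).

Setting both brackets to zero gives the nullclines N + 1.7M = 621 and 0.874N + M = 453.
Substituting M = 453 - 0.874N into the first: N(1 - 1.7·0.874) = 621 - 1.7·453.
So N* = -149/-0.486 = 307, and then M* = 453 - 0.874·307 = 185.

N* ≈ 307, M* ≈ 185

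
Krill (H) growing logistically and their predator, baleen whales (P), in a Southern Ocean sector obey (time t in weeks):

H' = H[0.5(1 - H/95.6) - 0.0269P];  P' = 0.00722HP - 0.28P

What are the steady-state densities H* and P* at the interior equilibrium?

From dP/dt = 0 with P > 0: 0.00722H* = 0.28, so H* = 38.8.
Substitute into dH/dt = 0: 0.5(1 - 38.8/95.6) = 0.0269P*.
The bracket is 0.594, giving P* = 0.297/0.0269 = 11.

H* ≈ 38.8, P* ≈ 11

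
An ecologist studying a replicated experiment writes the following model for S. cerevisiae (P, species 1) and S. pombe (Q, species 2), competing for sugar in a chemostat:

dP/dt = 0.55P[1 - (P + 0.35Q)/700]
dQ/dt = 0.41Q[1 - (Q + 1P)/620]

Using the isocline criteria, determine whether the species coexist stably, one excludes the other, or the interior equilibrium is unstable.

Compare the nullcline intercepts: K1/α12 = 700/0.35 = 2000 > K2 = 620; K2/α21 = 620/1 = 620 < K1 = 700.
Since the inequalities point opposite ways, species 1 can invade but species 2 cannot.

species 1 excludes species 2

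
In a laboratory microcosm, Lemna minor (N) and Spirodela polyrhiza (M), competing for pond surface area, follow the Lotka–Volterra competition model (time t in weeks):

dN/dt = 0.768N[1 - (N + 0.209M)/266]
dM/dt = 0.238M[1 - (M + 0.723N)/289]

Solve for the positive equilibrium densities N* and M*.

Setting both brackets to zero gives the nullclines N + 0.209M = 266 and 0.723N + M = 289.
Substituting M = 289 - 0.723N into the first: N(1 - 0.209·0.723) = 266 - 0.209·289.
So N* = 206/0.849 = 242, and then M* = 289 - 0.723·242 = 114.

N* ≈ 242, M* ≈ 114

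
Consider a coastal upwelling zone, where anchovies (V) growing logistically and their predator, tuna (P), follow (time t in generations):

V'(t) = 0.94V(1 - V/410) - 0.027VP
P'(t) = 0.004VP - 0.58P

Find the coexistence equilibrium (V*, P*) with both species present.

V* ≈ 145, P* ≈ 22.5

From dP/dt = 0 with P > 0: 0.004V* = 0.58, so V* = 145.
Substitute into dV/dt = 0: 0.94(1 - 145/410) = 0.027P*.
The bracket is 0.646, giving P* = 0.608/0.027 = 22.5.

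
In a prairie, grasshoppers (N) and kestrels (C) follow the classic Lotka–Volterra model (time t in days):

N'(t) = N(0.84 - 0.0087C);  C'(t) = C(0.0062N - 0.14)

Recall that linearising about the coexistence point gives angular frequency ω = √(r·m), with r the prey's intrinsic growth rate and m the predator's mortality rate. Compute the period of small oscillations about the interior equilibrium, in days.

T ≈ 18.3 days

Here r = 0.84 and m = 0.14, so r·m = 0.118.
ω = √0.118 = 0.343 per day, hence T = 2π/ω ≈ 18.3 days.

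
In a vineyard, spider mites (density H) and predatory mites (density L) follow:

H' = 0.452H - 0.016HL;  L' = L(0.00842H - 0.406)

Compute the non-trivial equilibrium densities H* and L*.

Set dL/dt = 0 with L > 0: 0.00842H - 0.406 = 0, so H* = 0.406/0.00842 = 48.2.
Set dH/dt = 0 with H > 0: 0.452 - 0.016L = 0, so L* = 0.452/0.016 = 28.2.

H* ≈ 48.2, L* ≈ 28.2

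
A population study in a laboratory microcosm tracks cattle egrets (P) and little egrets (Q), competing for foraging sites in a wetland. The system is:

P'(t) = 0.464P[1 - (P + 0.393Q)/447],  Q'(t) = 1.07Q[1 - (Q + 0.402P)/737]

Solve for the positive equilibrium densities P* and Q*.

Setting both brackets to zero gives the nullclines P + 0.393Q = 447 and 0.402P + Q = 737.
Substituting Q = 737 - 0.402P into the first: P(1 - 0.393·0.402) = 447 - 0.393·737.
So P* = 157/0.842 = 187, and then Q* = 737 - 0.402·187 = 662.

P* ≈ 187, Q* ≈ 662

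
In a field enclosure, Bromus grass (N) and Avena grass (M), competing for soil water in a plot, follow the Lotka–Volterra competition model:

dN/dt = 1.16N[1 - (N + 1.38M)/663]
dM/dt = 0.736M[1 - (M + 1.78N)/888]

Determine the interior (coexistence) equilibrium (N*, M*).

Setting both brackets to zero gives the nullclines N + 1.38M = 663 and 1.78N + M = 888.
Substituting M = 888 - 1.78N into the first: N(1 - 1.38·1.78) = 663 - 1.38·888.
So N* = -562/-1.46 = 386, and then M* = 888 - 1.78·386 = 201.

N* ≈ 386, M* ≈ 201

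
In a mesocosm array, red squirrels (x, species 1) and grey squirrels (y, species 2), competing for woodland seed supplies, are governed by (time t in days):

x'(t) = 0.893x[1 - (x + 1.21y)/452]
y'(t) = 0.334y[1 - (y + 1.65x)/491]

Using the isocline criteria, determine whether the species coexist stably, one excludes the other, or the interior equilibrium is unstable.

Compare the nullcline intercepts: K1/α12 = 452/1.21 = 374 < K2 = 491; K2/α21 = 491/1.65 = 298 < K1 = 452.
Since both are reversed, neither can invade when rare; the interior point is a saddle.

unstable coexistence (outcome depends on initial conditions)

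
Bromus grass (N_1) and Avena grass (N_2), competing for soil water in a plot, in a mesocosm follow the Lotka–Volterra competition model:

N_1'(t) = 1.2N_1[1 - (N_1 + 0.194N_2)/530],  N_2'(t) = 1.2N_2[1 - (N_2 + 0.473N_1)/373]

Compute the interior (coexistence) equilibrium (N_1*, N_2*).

Setting both brackets to zero gives the nullclines N_1 + 0.194N_2 = 530 and 0.473N_1 + N_2 = 373.
Substituting N_2 = 373 - 0.473N_1 into the first: N_1(1 - 0.194·0.473) = 530 - 0.194·373.
So N_1* = 458/0.908 = 504, and then N_2* = 373 - 0.473·504 = 135.

N_1* ≈ 504, N_2* ≈ 135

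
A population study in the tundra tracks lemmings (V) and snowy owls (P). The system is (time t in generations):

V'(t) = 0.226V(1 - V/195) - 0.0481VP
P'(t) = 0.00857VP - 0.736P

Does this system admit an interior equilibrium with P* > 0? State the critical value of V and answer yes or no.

Threshold V = 85.9; K > 85.9, so yes, the predator persists.

The predator equation gives dP/dt > 0 only when V > 0.736/0.00857 = 85.9.
Without the predator, V → K = 195. Since 195 > 85.9, the predator can invade and persist.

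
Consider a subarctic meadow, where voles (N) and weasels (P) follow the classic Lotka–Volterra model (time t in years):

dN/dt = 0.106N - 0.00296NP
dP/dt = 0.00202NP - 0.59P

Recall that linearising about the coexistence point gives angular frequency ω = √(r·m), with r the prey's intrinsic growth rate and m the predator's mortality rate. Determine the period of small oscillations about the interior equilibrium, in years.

Here r = 0.106 and m = 0.59, so r·m = 0.0625.
ω = √0.0625 = 0.25 per year, hence T = 2π/ω ≈ 25.1 years.

T ≈ 25.1 years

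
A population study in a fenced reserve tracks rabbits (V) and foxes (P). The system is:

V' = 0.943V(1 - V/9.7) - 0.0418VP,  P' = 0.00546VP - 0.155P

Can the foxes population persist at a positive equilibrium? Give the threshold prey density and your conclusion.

Threshold V = 28.4; K < 28.4, so no, the predator goes extinct.

The predator equation gives dP/dt > 0 only when V > 0.155/0.00546 = 28.4.
Without the predator, V → K = 9.7. Since 9.7 < 28.4, the predator cannot invade.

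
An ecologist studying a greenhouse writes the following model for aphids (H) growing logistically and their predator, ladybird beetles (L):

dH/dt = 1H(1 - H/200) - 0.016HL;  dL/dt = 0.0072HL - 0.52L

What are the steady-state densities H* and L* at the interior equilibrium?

H* ≈ 72.2, L* ≈ 39.9

From dL/dt = 0 with L > 0: 0.0072H* = 0.52, so H* = 72.2.
Substitute into dH/dt = 0: 1(1 - 72.2/200) = 0.016L*.
The bracket is 0.639, giving L* = 0.639/0.016 = 39.9.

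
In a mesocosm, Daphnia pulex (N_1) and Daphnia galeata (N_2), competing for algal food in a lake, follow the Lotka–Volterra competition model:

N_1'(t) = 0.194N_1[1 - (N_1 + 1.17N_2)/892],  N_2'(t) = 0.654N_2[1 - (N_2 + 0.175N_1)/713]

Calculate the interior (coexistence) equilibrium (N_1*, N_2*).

N_1* ≈ 72.7, N_2* ≈ 700

Setting both brackets to zero gives the nullclines N_1 + 1.17N_2 = 892 and 0.175N_1 + N_2 = 713.
Substituting N_2 = 713 - 0.175N_1 into the first: N_1(1 - 1.17·0.175) = 892 - 1.17·713.
So N_1* = 57.8/0.795 = 72.7, and then N_2* = 713 - 0.175·72.7 = 700.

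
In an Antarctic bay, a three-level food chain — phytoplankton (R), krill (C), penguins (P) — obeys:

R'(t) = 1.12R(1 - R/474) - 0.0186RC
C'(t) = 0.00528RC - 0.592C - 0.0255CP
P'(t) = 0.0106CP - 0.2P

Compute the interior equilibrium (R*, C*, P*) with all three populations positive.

R* ≈ 325, C* ≈ 18.9, P* ≈ 44.2

From dP/dt = 0: 0.0106C* = 0.2, so C* = 18.9.
From dR/dt = 0: 1.12(1 - R*/474) = 0.0186·18.9, giving R* = 474·(1 - 0.313) = 325.
From dC/dt = 0: 0.00528·325 - 0.592 = 0.0255P*, so P* = 1.13/0.0255 = 44.2.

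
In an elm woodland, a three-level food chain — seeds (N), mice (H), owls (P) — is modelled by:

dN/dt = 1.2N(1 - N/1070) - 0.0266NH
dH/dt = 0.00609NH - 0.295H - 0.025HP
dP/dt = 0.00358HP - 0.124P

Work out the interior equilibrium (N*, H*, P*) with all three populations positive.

N* ≈ 248, H* ≈ 34.6, P* ≈ 48.7

From dP/dt = 0: 0.00358H* = 0.124, so H* = 34.6.
From dN/dt = 0: 1.2(1 - N*/1070) = 0.0266·34.6, giving N* = 1070·(1 - 0.768) = 248.
From dH/dt = 0: 0.00609·248 - 0.295 = 0.025P*, so P* = 1.22/0.025 = 48.7.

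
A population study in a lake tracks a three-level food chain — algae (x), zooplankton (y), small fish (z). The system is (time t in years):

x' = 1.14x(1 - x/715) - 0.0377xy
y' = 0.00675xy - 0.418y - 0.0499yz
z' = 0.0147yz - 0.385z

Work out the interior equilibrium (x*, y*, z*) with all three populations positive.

x* ≈ 95.7, y* ≈ 26.2, z* ≈ 4.57

From dz/dt = 0: 0.0147y* = 0.385, so y* = 26.2.
From dx/dt = 0: 1.14(1 - x*/715) = 0.0377·26.2, giving x* = 715·(1 - 0.866) = 95.7.
From dy/dt = 0: 0.00675·95.7 - 0.418 = 0.0499z*, so z* = 0.228/0.0499 = 4.57.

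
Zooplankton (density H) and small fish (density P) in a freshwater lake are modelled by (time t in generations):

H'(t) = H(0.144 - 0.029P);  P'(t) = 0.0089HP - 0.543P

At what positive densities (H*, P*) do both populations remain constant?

Set dP/dt = 0 with P > 0: 0.0089H - 0.543 = 0, so H* = 0.543/0.0089 = 61.
Set dH/dt = 0 with H > 0: 0.144 - 0.029P = 0, so P* = 0.144/0.029 = 4.97.

H* ≈ 61, P* ≈ 4.97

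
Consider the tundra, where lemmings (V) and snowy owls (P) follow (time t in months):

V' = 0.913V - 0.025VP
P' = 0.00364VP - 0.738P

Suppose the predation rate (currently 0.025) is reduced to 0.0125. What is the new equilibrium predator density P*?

At the interior fixed point, setting dV/dt = 0 with V > 0 fixes P* = (prey growth rate)/(VP coefficient) — independent of the other coefficients.
With the change, P* = 0.913/0.0125 = 73; it rises from 36.5.

P* ≈ 73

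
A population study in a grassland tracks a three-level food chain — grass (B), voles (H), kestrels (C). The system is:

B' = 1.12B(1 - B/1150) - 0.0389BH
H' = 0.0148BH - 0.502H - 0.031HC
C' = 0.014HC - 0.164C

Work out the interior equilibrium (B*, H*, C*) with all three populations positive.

B* ≈ 682, H* ≈ 11.7, C* ≈ 309

From dC/dt = 0: 0.014H* = 0.164, so H* = 11.7.
From dB/dt = 0: 1.12(1 - B*/1150) = 0.0389·11.7, giving B* = 1150·(1 - 0.407) = 682.
From dH/dt = 0: 0.0148·682 - 0.502 = 0.031C*, so C* = 9.59/0.031 = 309.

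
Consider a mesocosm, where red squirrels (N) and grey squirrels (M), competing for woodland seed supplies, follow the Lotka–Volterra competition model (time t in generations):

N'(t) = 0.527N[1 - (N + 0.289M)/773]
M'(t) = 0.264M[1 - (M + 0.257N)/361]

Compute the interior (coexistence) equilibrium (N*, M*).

Setting both brackets to zero gives the nullclines N + 0.289M = 773 and 0.257N + M = 361.
Substituting M = 361 - 0.257N into the first: N(1 - 0.289·0.257) = 773 - 0.289·361.
So N* = 669/0.926 = 722, and then M* = 361 - 0.257·722 = 175.

N* ≈ 722, M* ≈ 175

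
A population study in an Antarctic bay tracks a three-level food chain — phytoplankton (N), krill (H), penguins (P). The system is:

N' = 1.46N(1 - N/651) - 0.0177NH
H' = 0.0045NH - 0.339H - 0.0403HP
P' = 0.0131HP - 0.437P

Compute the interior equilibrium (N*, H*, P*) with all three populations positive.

From dP/dt = 0: 0.0131H* = 0.437, so H* = 33.4.
From dN/dt = 0: 1.46(1 - N*/651) = 0.0177·33.4, giving N* = 651·(1 - 0.404) = 388.
From dH/dt = 0: 0.0045·388 - 0.339 = 0.0403P*, so P* = 1.41/0.0403 = 34.9.

N* ≈ 388, H* ≈ 33.4, P* ≈ 34.9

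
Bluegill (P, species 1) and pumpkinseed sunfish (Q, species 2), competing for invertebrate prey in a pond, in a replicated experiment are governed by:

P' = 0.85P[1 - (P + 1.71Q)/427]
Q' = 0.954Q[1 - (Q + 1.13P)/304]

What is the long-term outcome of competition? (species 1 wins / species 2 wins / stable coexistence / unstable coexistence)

unstable coexistence (outcome depends on initial conditions)

Compare the nullcline intercepts: K1/α12 = 427/1.71 = 250 < K2 = 304; K2/α21 = 304/1.13 = 269 < K1 = 427.
Since both are reversed, neither can invade when rare; the interior point is a saddle.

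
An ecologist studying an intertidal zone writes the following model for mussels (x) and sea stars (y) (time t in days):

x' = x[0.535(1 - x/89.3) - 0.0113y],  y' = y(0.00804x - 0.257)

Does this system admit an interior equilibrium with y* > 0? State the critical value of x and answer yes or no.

Threshold x = 32; K > 32, so yes, the predator persists.

The predator equation gives dy/dt > 0 only when x > 0.257/0.00804 = 32.
Without the predator, x → K = 89.3. Since 89.3 > 32, the predator can invade and persist.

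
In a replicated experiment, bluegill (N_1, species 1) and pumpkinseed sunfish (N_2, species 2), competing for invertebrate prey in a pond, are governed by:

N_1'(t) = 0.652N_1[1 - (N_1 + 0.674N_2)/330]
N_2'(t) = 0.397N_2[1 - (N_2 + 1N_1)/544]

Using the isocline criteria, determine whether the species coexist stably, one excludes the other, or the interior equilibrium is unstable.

Compare the nullcline intercepts: K1/α12 = 330/0.674 = 490 < K2 = 544; K2/α21 = 544/1 = 544 > K1 = 330.
Since the inequalities point opposite ways, species 2 can invade but species 1 cannot.

species 2 excludes species 1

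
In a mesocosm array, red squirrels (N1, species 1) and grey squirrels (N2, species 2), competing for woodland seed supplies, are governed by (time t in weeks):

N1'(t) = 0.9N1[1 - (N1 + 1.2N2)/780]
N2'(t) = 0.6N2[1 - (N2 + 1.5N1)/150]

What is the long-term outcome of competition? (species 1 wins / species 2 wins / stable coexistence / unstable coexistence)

Compare the nullcline intercepts: K1/α12 = 780/1.2 = 650 > K2 = 150; K2/α21 = 150/1.5 = 100 < K1 = 780.
Since the inequalities point opposite ways, species 1 can invade but species 2 cannot.

species 1 excludes species 2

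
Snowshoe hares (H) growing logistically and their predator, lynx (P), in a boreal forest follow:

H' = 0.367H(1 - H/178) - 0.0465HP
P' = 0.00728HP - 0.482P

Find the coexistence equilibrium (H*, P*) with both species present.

From dP/dt = 0 with P > 0: 0.00728H* = 0.482, so H* = 66.2.
Substitute into dH/dt = 0: 0.367(1 - 66.2/178) = 0.0465P*.
The bracket is 0.628, giving P* = 0.23/0.0465 = 4.96.

H* ≈ 66.2, P* ≈ 4.96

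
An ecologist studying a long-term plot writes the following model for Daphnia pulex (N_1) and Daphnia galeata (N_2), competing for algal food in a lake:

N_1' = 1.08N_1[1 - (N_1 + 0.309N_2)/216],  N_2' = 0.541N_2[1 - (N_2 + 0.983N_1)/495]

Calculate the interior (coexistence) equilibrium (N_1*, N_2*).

Setting both brackets to zero gives the nullclines N_1 + 0.309N_2 = 216 and 0.983N_1 + N_2 = 495.
Substituting N_2 = 495 - 0.983N_1 into the first: N_1(1 - 0.309·0.983) = 216 - 0.309·495.
So N_1* = 63/0.696 = 90.5, and then N_2* = 495 - 0.983·90.5 = 406.

N_1* ≈ 90.5, N_2* ≈ 406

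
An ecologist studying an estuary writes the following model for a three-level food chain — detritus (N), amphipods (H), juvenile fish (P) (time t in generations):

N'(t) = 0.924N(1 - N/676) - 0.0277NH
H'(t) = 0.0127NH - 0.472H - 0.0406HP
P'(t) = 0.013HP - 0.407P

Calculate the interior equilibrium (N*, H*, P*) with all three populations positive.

From dP/dt = 0: 0.013H* = 0.407, so H* = 31.3.
From dN/dt = 0: 0.924(1 - N*/676) = 0.0277·31.3, giving N* = 676·(1 - 0.939) = 41.5.
From dH/dt = 0: 0.0127·41.5 - 0.472 = 0.0406P*, so P* = 0.0555/0.0406 = 1.37.

N* ≈ 41.5, H* ≈ 31.3, P* ≈ 1.37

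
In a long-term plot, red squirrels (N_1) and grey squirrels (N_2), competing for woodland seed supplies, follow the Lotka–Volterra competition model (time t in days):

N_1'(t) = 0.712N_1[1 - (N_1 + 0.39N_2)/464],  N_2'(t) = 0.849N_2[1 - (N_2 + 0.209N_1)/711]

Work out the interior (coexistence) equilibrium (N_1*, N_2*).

N_1* ≈ 203, N_2* ≈ 669

Setting both brackets to zero gives the nullclines N_1 + 0.39N_2 = 464 and 0.209N_1 + N_2 = 711.
Substituting N_2 = 711 - 0.209N_1 into the first: N_1(1 - 0.39·0.209) = 464 - 0.39·711.
So N_1* = 187/0.918 = 203, and then N_2* = 711 - 0.209·203 = 669.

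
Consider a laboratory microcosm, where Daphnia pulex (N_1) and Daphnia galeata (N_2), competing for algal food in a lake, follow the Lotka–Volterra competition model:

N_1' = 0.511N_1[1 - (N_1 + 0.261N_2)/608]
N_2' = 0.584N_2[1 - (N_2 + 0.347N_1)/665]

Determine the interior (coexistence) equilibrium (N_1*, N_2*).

N_1* ≈ 478, N_2* ≈ 499

Setting both brackets to zero gives the nullclines N_1 + 0.261N_2 = 608 and 0.347N_1 + N_2 = 665.
Substituting N_2 = 665 - 0.347N_1 into the first: N_1(1 - 0.261·0.347) = 608 - 0.261·665.
So N_1* = 434/0.909 = 478, and then N_2* = 665 - 0.347·478 = 499.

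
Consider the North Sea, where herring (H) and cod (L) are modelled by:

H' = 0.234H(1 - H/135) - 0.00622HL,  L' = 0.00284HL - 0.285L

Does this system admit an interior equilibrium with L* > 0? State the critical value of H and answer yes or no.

Threshold H = 100; K > 100, so yes, the predator persists.

The predator equation gives dL/dt > 0 only when H > 0.285/0.00284 = 100.
Without the predator, H → K = 135. Since 135 > 100, the predator can invade and persist.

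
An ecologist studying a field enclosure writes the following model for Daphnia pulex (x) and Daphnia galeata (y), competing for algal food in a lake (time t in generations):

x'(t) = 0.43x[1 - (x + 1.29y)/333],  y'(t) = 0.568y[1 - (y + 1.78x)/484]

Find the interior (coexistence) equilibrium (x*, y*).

Setting both brackets to zero gives the nullclines x + 1.29y = 333 and 1.78x + y = 484.
Substituting y = 484 - 1.78x into the first: x(1 - 1.29·1.78) = 333 - 1.29·484.
So x* = -291/-1.3 = 225, and then y* = 484 - 1.78·225 = 83.9.

x* ≈ 225, y* ≈ 83.9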